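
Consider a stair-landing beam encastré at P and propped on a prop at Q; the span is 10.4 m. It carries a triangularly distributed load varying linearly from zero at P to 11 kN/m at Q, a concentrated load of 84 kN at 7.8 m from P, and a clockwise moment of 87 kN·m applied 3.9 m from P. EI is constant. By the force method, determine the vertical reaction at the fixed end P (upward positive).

Remove the prop at Q; the released (primary) structure is a cantilever built in at P.
Free-end deflection of the primary structure under the applied loading (downward +):
  triangular load, peak 11 at the free end: 11w₀L⁴/(120EI) = 11796/EI
  point load 84 at a = 7.8: Pa²(3L − a)/(6EI) = 19931/EI
  clockwise couple 87 at a = 3.9: M₀a(2L − a)/(2EI) = 2867/EI
  δ_0 = 34594/EI
Flexibility coefficient — unit upward force at Q: δ_{QQ} = L³/(3EI) = 375/EI.
Compatibility at Q: δ_0 − R_Q·δ_{QQ} = 0, so R_Q = 34594/375 = 92.26 kN.
Vertical equilibrium: R_P = ΣP − R_Q = 141.2 − 92.26 = 48.94 kN.

R_P = 48.94 kN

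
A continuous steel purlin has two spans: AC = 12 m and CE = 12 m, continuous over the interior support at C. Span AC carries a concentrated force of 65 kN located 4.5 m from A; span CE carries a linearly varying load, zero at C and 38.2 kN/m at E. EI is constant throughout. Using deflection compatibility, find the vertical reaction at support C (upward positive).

R_C = 138 kN

Insert a hinge at C; M_C is the redundant, and each span becomes simply supported.
Discontinuity in slope at C on the released structure — sum the simple-span end rotations:
  span AC: point load 65 at a = 4.5: Pab(L + a)/(6LEI) = 502.7/EI
  span CE: triangular load, peak 38.2: 7w₀L³/(360EI) = 1284/EI
  relative rotation θ_0 = (502.7 + 1284)/EI = 1786/EI
A unit hogging moment at C produces rotation L₁/(3EI) + L₂/(3EI) = 8/EI.
Compatibility: M_C·(L₁+L₂)/(3EI) = θ_0, giving M_C = 223.3 kN·m (hogging).
Span AC, ΣM about A with M_C applied at C: R_C^{AC}·12 = 292.5 + 223.3, so R_C^{AC} = 42.98 kN and R_A = 65 − 42.98 = 22.02 kN.
Span CE, ΣM about E: R_C^{CE}·12 = 916.8 + 223.3, so R_C^{CE} = 95.01 kN and R_E = 229.2 − 95.01 = 134.2 kN.
R_C = 42.98 + 95.01 = 138 kN.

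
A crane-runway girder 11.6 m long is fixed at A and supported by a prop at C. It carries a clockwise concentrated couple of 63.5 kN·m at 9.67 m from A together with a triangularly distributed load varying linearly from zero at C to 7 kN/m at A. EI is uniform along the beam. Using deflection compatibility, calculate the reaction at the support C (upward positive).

R_C = 16.1 kN

Take the reaction at C as the redundant and release it; the primary structure is a cantilever fixed at A.
Primary-structure tip deflection at C by superposition:
  clockwise couple 63.5 at a = 9.67: M₀a(2L − a)/(2EI) = 4154/EI
  triangular load, peak 7 at the fixed end: w₀L⁴/(30EI) = 4225/EI
  δ_0 = 8379/EI
Flexibility coefficient — unit upward force at C: δ_{CC} = L³/(3EI) = 520.3/EI.
The prop prevents deflection at C: R_C = δ_0/δ_{CC} = 8379/520.3 = 16.1 kN.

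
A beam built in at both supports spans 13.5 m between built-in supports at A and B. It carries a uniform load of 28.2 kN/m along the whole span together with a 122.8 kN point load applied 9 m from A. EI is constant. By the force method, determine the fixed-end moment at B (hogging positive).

M_B = 673.9 kN·m

Take the two fixed-end moments M_A, M_B as redundants; the released structure is the simple span AB.
Simple-span end rotations at A and B under the given loads:
  at A: UDL 28.2: wL³/(24EI) = 2891/EI
  at B: UDL 28.2: wL³/(24EI) = 2891/EI
  at A: point load 122.8 at a = 9: Pab(L + b)/(6LEI) = 1105/EI
  at B: point load 122.8 at a = 9: Pab(L + a)/(6LEI) = 1382/EI
  θ_A0 = 3996/EI,  θ_B0 = 4272/EI
Flexibility coefficients: a unit moment at one end gives L/(3EI) there and L/(6EI) at the far end, so f₁₁ = f₂₂ = 4.5/EI and f₁₂ = f₂₁ = 2.25/EI.
Compatibility — zero rotation at each built-in end:
  4.5 M_A + 2.25 M_B = 3996
  2.25 M_A + 4.5 M_B = 4272
Solving the pair gives M_A = 551.1 kN·m and M_B = 673.9 kN·m (hogging).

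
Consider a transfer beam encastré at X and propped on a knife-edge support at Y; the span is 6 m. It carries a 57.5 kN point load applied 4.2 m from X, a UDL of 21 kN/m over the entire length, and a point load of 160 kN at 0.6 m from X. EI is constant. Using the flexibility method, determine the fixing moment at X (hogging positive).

Choose R_Y as the redundant. The primary structure is the cantilever fixed at X.
Deflection at Y on the released cantilever, summing each load's contribution:
  point load 57.5 at a = 4.2: Pa²(3L − a)/(6EI) = 2333/EI
  UDL 21: wL⁴/(8EI) = 3402/EI
  point load 160 at a = 0.6: Pa²(3L − a)/(6EI) = 167/EI
  δ_0 = 5902/EI
Tip deflection under a unit load at Y: L³/(3EI) = 72/EI.
Compatibility at Y: δ_0 − R_Y·δ_{YY} = 0, so R_Y = 5902/72 = 81.97 kN.
Moment equilibrium about X: M_X = Σ(load moments about X) − R_Y·L = 715.5 − 81.97×6 = 223.7 kN·m.

M_X = 223.7 kN·m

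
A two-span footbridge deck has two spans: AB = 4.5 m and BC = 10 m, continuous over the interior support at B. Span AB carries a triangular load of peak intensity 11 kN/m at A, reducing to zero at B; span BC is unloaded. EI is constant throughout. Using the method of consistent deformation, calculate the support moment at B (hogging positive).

M_B = 4.033 kN·m

Take M_B as the redundant. Released structure: two simple spans AB and BC with a hinge at B.
Rotations at B on the released spans (each span's end-slope, ×1/EI):
  span AB: triangular load, peak 11: 7w₀L³/(360EI) = 19.49/EI
  relative rotation θ_0 = (19.49 + 0)/EI = 19.49/EI
A unit hogging moment at B produces rotation L₁/(3EI) + L₂/(3EI) = 4.833/EI.
Slope continuity at B: θ_0 = M_B·4.833/EI, so M_B = 19.49/4.833 = 4.033 kN·m (hogging).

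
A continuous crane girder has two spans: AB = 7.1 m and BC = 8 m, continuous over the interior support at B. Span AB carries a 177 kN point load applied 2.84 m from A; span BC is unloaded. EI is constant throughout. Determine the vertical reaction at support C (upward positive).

R_C = -12.41 kN

Release continuity at B by inserting a hinge; the redundant is the internal moment M_B. The primary structure is two simply-supported spans AB and BC.
Rotations at B on the released spans (each span's end-slope, ×1/EI):
  span AB: point load 177 at a = 2.84: Pab(L + a)/(6LEI) = 499.7/EI
  relative rotation θ_0 = (499.7 + 0)/EI = 499.7/EI
A unit hogging moment at B produces rotation L₁/(3EI) + L₂/(3EI) = 5.033/EI.
Slope continuity at B: θ_0 = M_B·5.033/EI, so M_B = 499.7/5.033 = 99.27 kN·m (hogging).
Span BC, ΣM about C: R_B^{BC}·8 = 0 + 99.27, so R_B^{BC} = 12.41 kN and R_C = 0 − 12.41 = -12.41 kN.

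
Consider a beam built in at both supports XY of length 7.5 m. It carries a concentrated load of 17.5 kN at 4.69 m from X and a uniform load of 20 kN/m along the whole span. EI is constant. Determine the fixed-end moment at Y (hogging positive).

Take the two fixed-end moments M_X, M_Y as redundants; the released structure is the simple span XY.
On the primary (simply-supported) span, the end slopes from the loading are:
  at X: point load 17.5 at a = 4.69: Pab(L + b)/(6LEI) = 52.84/EI
  at Y: point load 17.5 at a = 4.69: Pab(L + a)/(6LEI) = 62.48/EI
  at X: UDL 20: wL³/(24EI) = 351.6/EI
  at Y: UDL 20: wL³/(24EI) = 351.6/EI
  θ_X0 = 404.4/EI,  θ_Y0 = 414/EI
Flexibility coefficients: a unit moment at one end gives L/(3EI) there and L/(6EI) at the far end, so f₁₁ = f₂₂ = 2.5/EI and f₁₂ = f₂₁ = 1.25/EI.
Compatibility — zero rotation at each built-in end:
  2.5 M_X + 1.25 M_Y = 404.4
  1.25 M_X + 2.5 M_Y = 414
Solving the pair gives M_X = 105.3 kN·m and M_Y = 113 kN·m (hogging).

M_Y = 113 kN·m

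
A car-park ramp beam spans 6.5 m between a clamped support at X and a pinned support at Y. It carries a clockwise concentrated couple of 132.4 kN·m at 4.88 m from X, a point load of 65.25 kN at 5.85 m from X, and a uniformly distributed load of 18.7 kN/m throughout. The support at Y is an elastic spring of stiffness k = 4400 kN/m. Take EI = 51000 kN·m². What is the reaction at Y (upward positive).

R_Y = 115.2 kN

Remove the prop at Y; the released (primary) structure is a cantilever built in at X.
Deflection at Y on the released cantilever, summing each load's contribution:
  clockwise couple 132.4 at a = 4.88: M₀a(2L − a)/(2EI) = 2623/EI
  point load 65.25 at a = 5.85: Pa²(3L − a)/(6EI) = 5080/EI
  UDL 18.7: wL⁴/(8EI) = 4173/EI
  δ_0 = 11876/EI
Flexibility coefficient — unit upward force at Y: δ_{YY} = L³/(3EI) = 91.54/EI.
With EI = 51000 kN·m²: δ_0 = 0.23286 m and δ_{YY} = 0.001795 m/kN.
Compatibility — the spring shortens by R_Y/k under the reaction it provides: δ_0 − R_Y·δ_{YY} = R_Y/k. With 1/k = 0.000227 m/kN, R_Y = δ_0 / (δ_{YY} + 1/k) = 0.23286 / (0.001795 + 0.000227) = 115.2 kN.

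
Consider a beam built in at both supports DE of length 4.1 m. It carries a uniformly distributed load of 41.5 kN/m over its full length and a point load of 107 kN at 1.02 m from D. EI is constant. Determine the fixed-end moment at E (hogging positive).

M_E = 78.53 kN·m

Take the two fixed-end moments M_D, M_E as redundants; the released structure is the simple span DE.
On the primary (simply-supported) span, the end slopes from the loading are:
  at D: UDL 41.5: wL³/(24EI) = 119.2/EI
  at E: UDL 41.5: wL³/(24EI) = 119.2/EI
  at D: point load 107 at a = 1.02: Pab(L + b)/(6LEI) = 98.11/EI
  at E: point load 107 at a = 1.02: Pab(L + a)/(6LEI) = 69.96/EI
  θ_D0 = 217.3/EI,  θ_E0 = 189.1/EI
Flexibility coefficients: a unit moment at one end gives L/(3EI) there and L/(6EI) at the far end, so f₁₁ = f₂₂ = 1.367/EI and f₁₂ = f₂₁ = 0.6833/EI.
Compatibility — zero rotation at each built-in end:
  1.367 M_D + 0.6833 M_E = 217.3
  0.6833 M_D + 1.367 M_E = 189.1
Solving the pair gives M_D = 119.7 kN·m and M_E = 78.53 kN·m (hogging).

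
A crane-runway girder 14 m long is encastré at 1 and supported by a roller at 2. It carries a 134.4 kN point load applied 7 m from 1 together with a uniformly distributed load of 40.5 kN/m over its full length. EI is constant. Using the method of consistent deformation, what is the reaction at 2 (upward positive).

Release the roller at 2. Primary structure: cantilever fixed at 1.
Deflection at 2 on the released cantilever, summing each load's contribution:
  point load 134.4 at a = 7: Pa²(3L − a)/(6EI) = 38416/EI
  UDL 40.5: wL⁴/(8EI) = 194481/EI
  δ_0 = 232897/EI
Flexibility coefficient — unit upward force at 2: δ_{22} = L³/(3EI) = 914.7/EI.
The prop prevents deflection at 2: R_2 = δ_0/δ_{22} = 232897/914.7 = 254.6 kN.

R_2 = 254.6 kN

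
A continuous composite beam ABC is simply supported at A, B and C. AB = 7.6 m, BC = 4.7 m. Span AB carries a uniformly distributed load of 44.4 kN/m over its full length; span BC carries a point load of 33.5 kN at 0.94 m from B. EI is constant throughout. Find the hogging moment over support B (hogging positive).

Release continuity at B by inserting a hinge; the redundant is the internal moment M_B. The primary structure is two simply-supported spans AB and BC.
End slopes at the hinge B, treating each span as simply supported:
  span AB: UDL 44.4: wL³/(24EI) = 812.1/EI
  span BC: point load 33.5 at a = 0.94: Pab(L + b)/(6LEI) = 35.52/EI
  relative rotation θ_0 = (812.1 + 35.52)/EI = 847.6/EI
A unit hogging moment at B produces rotation L₁/(3EI) + L₂/(3EI) = 4.1/EI.
Slope continuity at B: θ_0 = M_B·4.1/EI, so M_B = 847.6/4.1 = 206.7 kN·m (hogging).

M_B = 206.7 kN·m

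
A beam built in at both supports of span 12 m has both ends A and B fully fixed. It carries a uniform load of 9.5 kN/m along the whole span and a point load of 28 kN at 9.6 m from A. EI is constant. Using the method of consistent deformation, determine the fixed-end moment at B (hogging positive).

M_B = 157 kN·m

Take the two fixed-end moments M_A, M_B as redundants; the released structure is the simple span AB.
Simple-span end rotations at A and B under the given loads:
  at A: UDL 9.5: wL³/(24EI) = 684/EI
  at B: UDL 9.5: wL³/(24EI) = 684/EI
  at A: point load 28 at a = 9.6: Pab(L + b)/(6LEI) = 129/EI
  at B: point load 28 at a = 9.6: Pab(L + a)/(6LEI) = 193.5/EI
  θ_A0 = 813/EI,  θ_B0 = 877.5/EI
Flexibility coefficients: a unit moment at one end gives L/(3EI) there and L/(6EI) at the far end, so f₁₁ = f₂₂ = 4/EI and f₁₂ = f₂₁ = 2/EI.
Compatibility — zero rotation at each built-in end:
  4 M_A + 2 M_B = 813
  2 M_A + 4 M_B = 877.5
Solving the pair gives M_A = 124.8 kN·m and M_B = 157 kN·m (hogging).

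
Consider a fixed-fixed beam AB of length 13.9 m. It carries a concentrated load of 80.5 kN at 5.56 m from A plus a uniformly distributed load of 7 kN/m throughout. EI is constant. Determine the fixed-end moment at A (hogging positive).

M_A = 273.8 kN·m

Take the two fixed-end moments M_A, M_B as redundants; the released structure is the simple span AB.
On the primary (simply-supported) span, the end slopes from the loading are:
  at A: point load 80.5 at a = 5.56: Pab(L + b)/(6LEI) = 995.4/EI
  at B: point load 80.5 at a = 5.56: Pab(L + a)/(6LEI) = 871/EI
  at A: UDL 7: wL³/(24EI) = 783.3/EI
  at B: UDL 7: wL³/(24EI) = 783.3/EI
  θ_A0 = 1779/EI,  θ_B0 = 1654/EI
Flexibility coefficients: a unit moment at one end gives L/(3EI) there and L/(6EI) at the far end, so f₁₁ = f₂₂ = 4.633/EI and f₁₂ = f₂₁ = 2.317/EI.
Compatibility — zero rotation at each built-in end:
  4.633 M_A + 2.317 M_B = 1779
  2.317 M_A + 4.633 M_B = 1654
Solving the pair gives M_A = 273.8 kN·m and M_B = 220.1 kN·m (hogging).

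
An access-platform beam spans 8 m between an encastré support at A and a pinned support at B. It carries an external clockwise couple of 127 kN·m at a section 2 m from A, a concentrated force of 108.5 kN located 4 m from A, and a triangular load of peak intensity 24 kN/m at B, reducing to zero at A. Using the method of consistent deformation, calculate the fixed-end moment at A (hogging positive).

M_A = 296 kN·m

Take the reaction at B as the redundant and release it; the primary structure is a cantilever fixed at A.
Primary-structure tip deflection at B by superposition:
  clockwise couple 127 at a = 2: M₀a(2L − a)/(2EI) = 1778/EI
  point load 108.5 at a = 4: Pa²(3L − a)/(6EI) = 5787/EI
  triangular load, peak 24 at the free end: 11w₀L⁴/(120EI) = 9011/EI
  δ_0 = 16576/EI
Flexibility coefficient — unit upward force at B: δ_{BB} = L³/(3EI) = 170.7/EI.
The prop prevents deflection at B: R_B = δ_0/δ_{BB} = 16576/170.7 = 97.12 kN.
Moment equilibrium about A: M_A = Σ(load moments about A) − R_B·L = 1073 − 97.12×8 = 296 kN·m.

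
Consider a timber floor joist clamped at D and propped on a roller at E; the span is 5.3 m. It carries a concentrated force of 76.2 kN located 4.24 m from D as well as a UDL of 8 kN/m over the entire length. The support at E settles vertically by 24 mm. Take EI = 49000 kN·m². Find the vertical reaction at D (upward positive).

Take the reaction at E as the redundant and release it; the primary structure is a cantilever fixed at D.
Primary-structure tip deflection at E by superposition:
  point load 76.2 at a = 4.24: Pa²(3L − a)/(6EI) = 2662/EI
  UDL 8: wL⁴/(8EI) = 789/EI
  δ_0 = 3451/EI
Tip deflection under a unit load at E: L³/(3EI) = 49.63/EI.
With EI = 49000 kN·m²: δ_0 = 0.070433 m and δ_{EE} = 0.001013 m/kN.
Compatibility — the beam at E must follow the support down by 0.024 m: δ_0 − R_E·δ_{EE} = 0.024, so R_E = (0.070433 − 0.024)/0.001013 = 45.85 kN.
Vertical equilibrium: R_D = ΣP − R_E = 118.6 − 45.85 = 72.75 kN.

R_D = 72.75 kN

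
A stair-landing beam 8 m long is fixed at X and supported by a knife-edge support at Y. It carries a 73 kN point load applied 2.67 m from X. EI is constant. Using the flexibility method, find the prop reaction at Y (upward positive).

R_Y = 10.84 kN

Release the roller at Y. Primary structure: cantilever fixed at X.
Downward deflection at the released point Y due to the loads:
  point load 73 at a = 2.67: Pa²(3L − a)/(6EI) = 1850/EI
Flexibility coefficient — unit upward force at Y: δ_{YY} = L³/(3EI) = 170.7/EI.
The prop prevents deflection at Y: R_Y = δ_0/δ_{YY} = 1850/170.7 = 10.84 kN.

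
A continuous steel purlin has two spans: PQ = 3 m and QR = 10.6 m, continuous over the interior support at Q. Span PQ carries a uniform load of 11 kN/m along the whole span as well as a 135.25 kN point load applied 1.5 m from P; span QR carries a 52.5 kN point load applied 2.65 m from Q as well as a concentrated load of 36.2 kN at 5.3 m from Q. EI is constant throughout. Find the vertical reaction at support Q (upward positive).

Release continuity at Q by inserting a hinge; the redundant is the internal moment M_Q. The primary structure is two simply-supported spans PQ and QR.
End slopes at the hinge Q, treating each span as simply supported:
  span PQ: UDL 11: wL³/(24EI) = 12.38/EI
  span PQ: point load 135.25 at a = 1.5: Pab(L + a)/(6LEI) = 76.08/EI
  span QR: point load 52.5 at a = 2.65: Pab(L + b)/(6LEI) = 322.6/EI
  span QR: point load 36.2 at a = 5.3: Pab(L + b)/(6LEI) = 254.2/EI
  relative rotation θ_0 = (88.45 + 576.8)/EI = 665.3/EI
A unit hogging moment at Q produces rotation L₁/(3EI) + L₂/(3EI) = 4.533/EI.
Slope continuity at Q: θ_0 = M_Q·4.533/EI, so M_Q = 665.3/4.533 = 146.7 kN·m (hogging).
Span PQ, ΣM about P with M_Q applied at Q: R_Q^{PQ}·3 = 252.4 + 146.7, so R_Q^{PQ} = 133 kN and R_P = 168.2 − 133 = 35.21 kN.
Span QR, ΣM about R: R_Q^{QR}·10.6 = 609.2 + 146.7, so R_Q^{QR} = 71.32 kN and R_R = 88.7 − 71.32 = 17.38 kN.
R_Q = 133 + 71.32 = 204.4 kN.

R_Q = 204.4 kN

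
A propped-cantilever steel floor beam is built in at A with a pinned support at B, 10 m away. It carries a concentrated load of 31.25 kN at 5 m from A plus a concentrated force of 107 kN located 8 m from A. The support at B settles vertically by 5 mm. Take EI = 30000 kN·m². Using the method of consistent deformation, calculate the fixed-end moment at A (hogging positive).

Take the reaction at B as the redundant and release it; the primary structure is a cantilever fixed at A.
Deflection at B on the released cantilever, summing each load's contribution:
  point load 31.25 at a = 5: Pa²(3L − a)/(6EI) = 3255/EI
  point load 107 at a = 8: Pa²(3L − a)/(6EI) = 25109/EI
  δ_0 = 28365/EI
Tip deflection under a unit load at B: L³/(3EI) = 333.3/EI.
With EI = 30000 kN·m²: δ_0 = 0.94548 m and δ_{BB} = 0.011111 m/kN.
Compatibility — the beam at B must follow the support down by 0.005 m: δ_0 − R_B·δ_{BB} = 0.005, so R_B = (0.94548 − 0.005)/0.011111 = 84.64 kN.
Moment equilibrium about A: M_A = Σ(load moments about A) − R_B·L = 1012 − 84.64×10 = 165.8 kN·m.

M_A = 165.8 kN·m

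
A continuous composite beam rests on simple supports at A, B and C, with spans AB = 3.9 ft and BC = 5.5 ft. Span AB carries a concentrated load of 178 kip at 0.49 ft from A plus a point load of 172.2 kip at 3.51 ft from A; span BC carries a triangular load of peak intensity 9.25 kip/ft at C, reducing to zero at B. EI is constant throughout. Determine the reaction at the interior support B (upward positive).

Insert a hinge at B; M_B is the redundant, and each span becomes simply supported.
End slopes at the hinge B, treating each span as simply supported:
  span AB: point load 178 at a = 0.49: Pab(L + a)/(6LEI) = 55.8/EI
  span AB: point load 172.2 at a = 3.51: Pab(L + a)/(6LEI) = 74.65/EI
  span BC: triangular load, peak 9.25: 7w₀L³/(360EI) = 29.92/EI
  relative rotation θ_0 = (130.4 + 29.92)/EI = 160.4/EI
A unit hogging moment at B produces rotation L₁/(3EI) + L₂/(3EI) = 3.133/EI.
Slope continuity at B: θ_0 = M_B·3.133/EI, so M_B = 160.4/3.133 = 51.18 kip·ft (hogging).
Span AB, ΣM about A with M_B applied at B: R_B^{AB}·3.9 = 691.6 + 51.18, so R_B^{AB} = 190.5 kip and R_A = 350.2 − 190.5 = 159.7 kip.
Span BC, ΣM about C: R_B^{BC}·5.5 = 46.64 + 51.18, so R_B^{BC} = 17.78 kip and R_C = 25.44 − 17.78 = 7.653 kip.
R_B = 190.5 + 17.78 = 208.3 kip.

R_B = 208.3 kip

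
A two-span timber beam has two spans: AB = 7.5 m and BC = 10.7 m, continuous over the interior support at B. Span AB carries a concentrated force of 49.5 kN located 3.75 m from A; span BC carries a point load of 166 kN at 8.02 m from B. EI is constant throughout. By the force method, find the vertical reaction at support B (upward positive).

R_B = 100.6 kN

Take M_B as the redundant. Released structure: two simple spans AB and BC with a hinge at B.
Discontinuity in slope at B on the released structure — sum the simple-span end rotations:
  span AB: point load 49.5 at a = 3.75: Pab(L + a)/(6LEI) = 174/EI
  span BC: point load 166 at a = 8.02: Pab(L + b)/(6LEI) = 743.6/EI
  relative rotation θ_0 = (174 + 743.6)/EI = 917.6/EI
A unit hogging moment at B produces rotation L₁/(3EI) + L₂/(3EI) = 6.067/EI.
Compatibility: M_B·(L₁+L₂)/(3EI) = θ_0, giving M_B = 151.3 kN·m (hogging).
Span AB, ΣM about A with M_B applied at B: R_B^{AB}·7.5 = 185.6 + 151.3, so R_B^{AB} = 44.92 kN and R_A = 49.5 − 44.92 = 4.582 kN.
Span BC, ΣM about C: R_B^{BC}·10.7 = 444.9 + 151.3, so R_B^{BC} = 55.71 kN and R_C = 166 − 55.71 = 110.3 kN.
R_B = 44.92 + 55.71 = 100.6 kN.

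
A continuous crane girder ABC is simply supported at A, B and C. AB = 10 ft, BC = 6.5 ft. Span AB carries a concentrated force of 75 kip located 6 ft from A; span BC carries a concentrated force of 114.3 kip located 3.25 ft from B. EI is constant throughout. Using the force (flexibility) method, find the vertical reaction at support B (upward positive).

R_B = 138.2 kip

Insert a hinge at B; M_B is the redundant, and each span becomes simply supported.
End slopes at the hinge B, treating each span as simply supported:
  span AB: point load 75 at a = 6: Pab(L + a)/(6LEI) = 480/EI
  span BC: point load 114.3 at a = 3.25: Pab(L + b)/(6LEI) = 301.8/EI
  relative rotation θ_0 = (480 + 301.8)/EI = 781.8/EI
A unit hogging moment at B produces rotation L₁/(3EI) + L₂/(3EI) = 5.5/EI.
Slope continuity at B: θ_0 = M_B·5.5/EI, so M_B = 781.8/5.5 = 142.1 kip·ft (hogging).
Span AB, ΣM about A with M_B applied at B: R_B^{AB}·10 = 450 + 142.1, so R_B^{AB} = 59.21 kip and R_A = 75 − 59.21 = 15.79 kip.
Span BC, ΣM about C: R_B^{BC}·6.5 = 371.5 + 142.1, so R_B^{BC} = 79.02 kip and R_C = 114.3 − 79.02 = 35.28 kip.
R_B = 59.21 + 79.02 = 138.2 kip.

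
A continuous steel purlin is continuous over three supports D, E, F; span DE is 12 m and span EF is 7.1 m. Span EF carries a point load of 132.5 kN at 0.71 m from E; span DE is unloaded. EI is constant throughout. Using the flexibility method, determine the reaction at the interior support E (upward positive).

R_E = 126 kN

Take M_E as the redundant. Released structure: two simple spans DE and EF with a hinge at E.
Discontinuity in slope at E on the released structure — sum the simple-span end rotations:
  span EF: point load 132.5 at a = 0.71: Pab(L + b)/(6LEI) = 190.4/EI
  relative rotation θ_0 = (0 + 190.4)/EI = 190.4/EI
A unit hogging moment at E produces rotation L₁/(3EI) + L₂/(3EI) = 6.367/EI.
Compatibility: M_E·(L₁+L₂)/(3EI) = θ_0, giving M_E = 29.9 kN·m (hogging).
Span DE, ΣM about D with M_E applied at E: R_E^{DE}·12 = 0 + 29.9, so R_E^{DE} = 2.492 kN and R_D = 0 − 2.492 = -2.492 kN.
Span EF, ΣM about F: R_E^{EF}·7.1 = 846.7 + 29.9, so R_E^{EF} = 123.5 kN and R_F = 132.5 − 123.5 = 9.039 kN.
R_E = 2.492 + 123.5 = 126 kN.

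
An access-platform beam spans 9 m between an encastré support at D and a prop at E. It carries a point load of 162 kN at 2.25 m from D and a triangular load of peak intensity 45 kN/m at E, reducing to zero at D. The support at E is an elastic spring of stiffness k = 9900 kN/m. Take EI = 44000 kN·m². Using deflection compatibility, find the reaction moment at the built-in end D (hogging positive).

Remove the prop at E; the released (primary) structure is a cantilever built in at D.
Free-end deflection of the primary structure under the applied loading (downward +):
  point load 162 at a = 2.25: Pa²(3L − a)/(6EI) = 3383/EI
  triangular load, peak 45 at the free end: 11w₀L⁴/(120EI) = 27064/EI
  δ_0 = 30447/EI
Tip deflection under a unit load at E: L³/(3EI) = 243/EI.
With EI = 44000 kN·m²: δ_0 = 0.69198 m and δ_{EE} = 0.005523 m/kN.
Compatibility — the spring shortens by R_E/k under the reaction it provides: δ_0 − R_E·δ_{EE} = R_E/k. With 1/k = 0.000101 m/kN, R_E = δ_0 / (δ_{EE} + 1/k) = 0.69198 / (0.005523 + 0.000101) = 123 kN.
Moment equilibrium about D: M_D = Σ(load moments about D) − R_E·L = 1580 − 123×9 = 472.1 kN·m.

M_D = 472.1 kN·m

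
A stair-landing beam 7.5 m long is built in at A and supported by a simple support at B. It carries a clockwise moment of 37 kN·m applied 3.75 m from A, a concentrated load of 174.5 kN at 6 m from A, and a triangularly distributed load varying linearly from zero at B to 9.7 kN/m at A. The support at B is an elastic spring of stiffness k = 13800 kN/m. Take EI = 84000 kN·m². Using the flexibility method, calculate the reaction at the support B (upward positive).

Remove the prop at B; the released (primary) structure is a cantilever built in at A.
Deflection at B on the released cantilever, summing each load's contribution:
  clockwise couple 37 at a = 3.75: M₀a(2L − a)/(2EI) = 780.5/EI
  point load 174.5 at a = 6: Pa²(3L − a)/(6EI) = 17276/EI
  triangular load, peak 9.7 at the fixed end: w₀L⁴/(30EI) = 1023/EI
  δ_0 = 19079/EI
Flexibility coefficient — unit upward force at B: δ_{BB} = L³/(3EI) = 140.6/EI.
With EI = 84000 kN·m²: δ_0 = 0.22713 m and δ_{BB} = 0.001674 m/kN.
Compatibility — the spring shortens by R_B/k under the reaction it provides: δ_0 − R_B·δ_{BB} = R_B/k. With 1/k = 0.000072 m/kN, R_B = δ_0 / (δ_{BB} + 1/k) = 0.22713 / (0.001674 + 0.000072) = 130 kN.

R_B = 130 kN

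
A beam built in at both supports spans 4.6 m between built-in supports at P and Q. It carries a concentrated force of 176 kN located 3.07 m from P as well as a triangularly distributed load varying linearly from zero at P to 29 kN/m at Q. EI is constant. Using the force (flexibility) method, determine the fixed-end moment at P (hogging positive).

Take the two fixed-end moments M_P, M_Q as redundants; the released structure is the simple span PQ.
End rotations of the released simple span under the applied load (×1/EI):
  at P: point load 176 at a = 3.07: Pab(L + b)/(6LEI) = 183.6/EI
  at Q: point load 176 at a = 3.07: Pab(L + a)/(6LEI) = 229.7/EI
  at P: triangular load, peak 29: 7w₀L³/(360EI) = 54.89/EI
  at Q: triangular load, peak 29: w₀L³/(45EI) = 62.73/EI
  θ_P0 = 238.5/EI,  θ_Q0 = 292.5/EI
Flexibility coefficients: a unit moment at one end gives L/(3EI) there and L/(6EI) at the far end, so f₁₁ = f₂₂ = 1.533/EI and f₁₂ = f₂₁ = 0.7667/EI.
Compatibility — zero rotation at each built-in end:
  1.533 M_P + 0.7667 M_Q = 238.5
  0.7667 M_P + 1.533 M_Q = 292.5
Solving the pair gives M_P = 80.23 kN·m and M_Q = 150.6 kN·m (hogging).

M_P = 80.23 kN·m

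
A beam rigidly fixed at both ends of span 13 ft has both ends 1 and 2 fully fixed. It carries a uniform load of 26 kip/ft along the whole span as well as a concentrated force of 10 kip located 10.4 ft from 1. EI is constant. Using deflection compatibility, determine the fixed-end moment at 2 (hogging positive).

Release both end moments; the primary structure is a simply-supported span 12 with redundants M_1 and M_2.
Simple-span end rotations at 1 and 2 under the given loads:
  at 1: UDL 26: wL³/(24EI) = 2380/EI
  at 2: UDL 26: wL³/(24EI) = 2380/EI
  at 1: point load 10 at a = 10.4: Pab(L + b)/(6LEI) = 54.08/EI
  at 2: point load 10 at a = 10.4: Pab(L + a)/(6LEI) = 81.12/EI
  θ_10 = 2434/EI,  θ_20 = 2461/EI
Flexibility coefficients: a unit moment at one end gives L/(3EI) there and L/(6EI) at the far end, so f₁₁ = f₂₂ = 4.333/EI and f₁₂ = f₂₁ = 2.167/EI.
Compatibility — zero rotation at each built-in end:
  4.333 M_1 + 2.167 M_2 = 2434
  2.167 M_1 + 4.333 M_2 = 2461
Solving the pair gives M_1 = 370.3 kip·ft and M_2 = 382.8 kip·ft (hogging).

M_2 = 382.8 kip·ft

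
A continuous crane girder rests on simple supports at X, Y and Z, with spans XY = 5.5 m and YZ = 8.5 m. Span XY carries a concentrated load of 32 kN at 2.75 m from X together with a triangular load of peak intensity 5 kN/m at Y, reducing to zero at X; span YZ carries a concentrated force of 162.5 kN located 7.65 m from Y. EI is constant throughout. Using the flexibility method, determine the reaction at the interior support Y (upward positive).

Release continuity at Y by inserting a hinge; the redundant is the internal moment M_Y. The primary structure is two simply-supported spans XY and YZ.
Rotations at Y on the released spans (each span's end-slope, ×1/EI):
  span XY: point load 32 at a = 2.75: Pab(L + a)/(6LEI) = 60.5/EI
  span XY: triangular load, peak 5: w₀L³/(45EI) = 18.49/EI
  span YZ: point load 162.5 at a = 7.65: Pab(L + b)/(6LEI) = 193.7/EI
  relative rotation θ_0 = (78.99 + 193.7)/EI = 272.7/EI
A unit hogging moment at Y produces rotation L₁/(3EI) + L₂/(3EI) = 4.667/EI.
Compatibility: M_Y·(L₁+L₂)/(3EI) = θ_0, giving M_Y = 58.44 kN·m (hogging).
Span XY, ΣM about X with M_Y applied at Y: R_Y^{XY}·5.5 = 138.4 + 58.44, so R_Y^{XY} = 35.79 kN and R_X = 45.75 − 35.79 = 9.958 kN.
Span YZ, ΣM about Z: R_Y^{YZ}·8.5 = 138.1 + 58.44, so R_Y^{YZ} = 23.12 kN and R_Z = 162.5 − 23.12 = 139.4 kN.
R_Y = 35.79 + 23.12 = 58.92 kN.

R_Y = 58.92 kN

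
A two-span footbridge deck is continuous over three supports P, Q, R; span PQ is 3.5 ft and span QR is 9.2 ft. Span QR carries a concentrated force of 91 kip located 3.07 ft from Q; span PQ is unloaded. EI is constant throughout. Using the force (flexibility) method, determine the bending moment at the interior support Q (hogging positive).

M_Q = 112.3 kip·ft

Insert a hinge at Q; M_Q is the redundant, and each span becomes simply supported.
End slopes at the hinge Q, treating each span as simply supported:
  span QR: point load 91 at a = 3.07: Pab(L + b)/(6LEI) = 475.6/EI
  relative rotation θ_0 = (0 + 475.6)/EI = 475.6/EI
A unit hogging moment at Q produces rotation L₁/(3EI) + L₂/(3EI) = 4.233/EI.
Compatibility: M_Q·(L₁+L₂)/(3EI) = θ_0, giving M_Q = 112.3 kip·ft (hogging).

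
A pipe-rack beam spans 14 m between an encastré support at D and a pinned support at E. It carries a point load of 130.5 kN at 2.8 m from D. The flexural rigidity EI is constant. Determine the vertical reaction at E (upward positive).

R_E = 7.308 kN

Choose R_E as the redundant. The primary structure is the cantilever fixed at D.
Downward deflection at the released point E due to the loads:
  point load 130.5 at a = 2.8: Pa²(3L − a)/(6EI) = 6684/EI
Flexibility coefficient — unit upward force at E: δ_{EE} = L³/(3EI) = 914.7/EI.
The prop prevents deflection at E: R_E = δ_0/δ_{EE} = 6684/914.7 = 7.308 kN.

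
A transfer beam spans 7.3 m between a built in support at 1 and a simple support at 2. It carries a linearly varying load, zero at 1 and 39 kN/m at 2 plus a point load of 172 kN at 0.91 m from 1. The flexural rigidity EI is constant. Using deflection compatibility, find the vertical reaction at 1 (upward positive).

R_1 = 232.2 kN

Take the reaction at 2 as the redundant and release it; the primary structure is a cantilever fixed at 1.
Free-end deflection of the primary structure under the applied loading (downward +):
  triangular load, peak 39 at the free end: 11w₀L⁴/(120EI) = 10152/EI
  point load 172 at a = 0.91: Pa²(3L − a)/(6EI) = 498.3/EI
  δ_0 = 10651/EI
Tip deflection under a unit load at 2: L³/(3EI) = 129.7/EI.
The prop prevents deflection at 2: R_2 = δ_0/δ_{22} = 10651/129.7 = 82.14 kN.
Vertical equilibrium: R_1 = ΣP − R_2 = 314.4 − 82.14 = 232.2 kN.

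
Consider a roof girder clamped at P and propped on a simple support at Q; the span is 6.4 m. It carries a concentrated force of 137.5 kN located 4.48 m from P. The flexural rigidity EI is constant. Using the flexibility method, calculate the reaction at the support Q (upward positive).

Remove the prop at Q; the released (primary) structure is a cantilever built in at P.
Primary-structure tip deflection at Q by superposition:
  point load 137.5 at a = 4.48: Pa²(3L − a)/(6EI) = 6770/EI
Flexibility coefficient — unit upward force at Q: δ_{QQ} = L³/(3EI) = 87.38/EI.
Compatibility at Q: δ_0 − R_Q·δ_{QQ} = 0, so R_Q = 6770/87.38 = 77.48 kN.

R_Q = 77.48 kN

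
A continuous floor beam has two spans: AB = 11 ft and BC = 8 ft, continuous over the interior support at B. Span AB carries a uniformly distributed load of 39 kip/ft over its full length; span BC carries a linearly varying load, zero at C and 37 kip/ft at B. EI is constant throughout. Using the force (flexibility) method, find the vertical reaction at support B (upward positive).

Release continuity at B by inserting a hinge; the redundant is the internal moment M_B. The primary structure is two simply-supported spans AB and BC.
End slopes at the hinge B, treating each span as simply supported:
  span AB: UDL 39: wL³/(24EI) = 2163/EI
  span BC: triangular load, peak 37: w₀L³/(45EI) = 421/EI
  relative rotation θ_0 = (2163 + 421)/EI = 2584/EI
A unit hogging moment at B produces rotation L₁/(3EI) + L₂/(3EI) = 6.333/EI.
Compatibility: M_B·(L₁+L₂)/(3EI) = θ_0, giving M_B = 408 kip·ft (hogging).
Span AB, ΣM about A with M_B applied at B: R_B^{AB}·11 = 2360 + 408, so R_B^{AB} = 251.6 kip and R_A = 429 − 251.6 = 177.4 kip.
Span BC, ΣM about C: R_B^{BC}·8 = 789.3 + 408, so R_B^{BC} = 149.7 kip and R_C = 148 − 149.7 = -1.664 kip.
R_B = 251.6 + 149.7 = 401.3 kip.

R_B = 401.3 kip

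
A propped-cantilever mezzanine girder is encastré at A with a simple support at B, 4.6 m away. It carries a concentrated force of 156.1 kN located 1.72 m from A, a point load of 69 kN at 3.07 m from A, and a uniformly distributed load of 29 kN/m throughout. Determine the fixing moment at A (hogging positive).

M_A = 260.3 kN·m

Take the reaction at B as the redundant and release it; the primary structure is a cantilever fixed at A.
Primary-structure tip deflection at B by superposition:
  point load 156.1 at a = 1.72: Pa²(3L − a)/(6EI) = 929.8/EI
  point load 69 at a = 3.07: Pa²(3L − a)/(6EI) = 1163/EI
  UDL 29: wL⁴/(8EI) = 1623/EI
  δ_0 = 3716/EI
Tip deflection under a unit load at B: L³/(3EI) = 32.45/EI.
The prop prevents deflection at B: R_B = δ_0/δ_{BB} = 3716/32.45 = 114.5 kN.
Moment equilibrium about A: M_A = Σ(load moments about A) − R_B·L = 787.1 − 114.5×4.6 = 260.3 kN·m.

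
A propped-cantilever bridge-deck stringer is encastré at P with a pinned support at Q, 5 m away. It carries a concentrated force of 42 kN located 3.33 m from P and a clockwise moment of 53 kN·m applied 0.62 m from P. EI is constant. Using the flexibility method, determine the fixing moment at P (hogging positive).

M_P = 65.66 kN·m

Remove the prop at Q; the released (primary) structure is a cantilever built in at P.
Free-end deflection of the primary structure under the applied loading (downward +):
  point load 42 at a = 3.33: Pa²(3L − a)/(6EI) = 905.9/EI
  clockwise couple 53 at a = 0.62: M₀a(2L − a)/(2EI) = 154.1/EI
  δ_0 = 1060/EI
Tip deflection under a unit load at Q: L³/(3EI) = 41.67/EI.
The prop prevents deflection at Q: R_Q = δ_0/δ_{QQ} = 1060/41.67 = 25.44 kN.
Moment equilibrium about P: M_P = Σ(load moments about P) − R_Q·L = 192.9 − 25.44×5 = 65.66 kN·m.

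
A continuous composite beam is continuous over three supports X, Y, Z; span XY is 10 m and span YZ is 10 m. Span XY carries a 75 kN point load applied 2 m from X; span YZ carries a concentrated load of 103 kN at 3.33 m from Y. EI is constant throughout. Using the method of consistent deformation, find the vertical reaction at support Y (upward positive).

Release continuity at Y by inserting a hinge; the redundant is the internal moment M_Y. The primary structure is two simply-supported spans XY and YZ.
Rotations at Y on the released spans (each span's end-slope, ×1/EI):
  span XY: point load 75 at a = 2: Pab(L + a)/(6LEI) = 240/EI
  span YZ: point load 103 at a = 3.33: Pab(L + b)/(6LEI) = 635.6/EI
  relative rotation θ_0 = (240 + 635.6)/EI = 875.6/EI
A unit hogging moment at Y produces rotation L₁/(3EI) + L₂/(3EI) = 6.667/EI.
Compatibility: M_Y·(L₁+L₂)/(3EI) = θ_0, giving M_Y = 131.3 kN·m (hogging).
Span XY, ΣM about X with M_Y applied at Y: R_Y^{XY}·10 = 150 + 131.3, so R_Y^{XY} = 28.13 kN and R_X = 75 − 28.13 = 46.87 kN.
Span YZ, ΣM about Z: R_Y^{YZ}·10 = 687 + 131.3, so R_Y^{YZ} = 81.84 kN and R_Z = 103 − 81.84 = 21.16 kN.
R_Y = 28.13 + 81.84 = 110 kN.

R_Y = 110 kN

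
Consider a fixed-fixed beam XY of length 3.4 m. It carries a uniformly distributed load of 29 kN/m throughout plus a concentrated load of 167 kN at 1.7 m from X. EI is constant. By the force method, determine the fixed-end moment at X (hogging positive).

M_X = 98.91 kN·m

Release both end moments; the primary structure is a simply-supported span XY with redundants M_X and M_Y.
Simple-span end rotations at X and Y under the given loads:
  at X: UDL 29: wL³/(24EI) = 47.49/EI
  at Y: UDL 29: wL³/(24EI) = 47.49/EI
  at X: point load 167 at a = 1.7: Pab(L + b)/(6LEI) = 120.7/EI
  at Y: point load 167 at a = 1.7: Pab(L + a)/(6LEI) = 120.7/EI
  θ_X0 = 168.1/EI,  θ_Y0 = 168.1/EI
Flexibility coefficients: a unit moment at one end gives L/(3EI) there and L/(6EI) at the far end, so f₁₁ = f₂₂ = 1.133/EI and f₁₂ = f₂₁ = 0.5667/EI.
Compatibility — zero rotation at each built-in end:
  1.133 M_X + 0.5667 M_Y = 168.1
  0.5667 M_X + 1.133 M_Y = 168.1
Solving the pair gives M_X = 98.91 kN·m and M_Y = 98.91 kN·m (hogging).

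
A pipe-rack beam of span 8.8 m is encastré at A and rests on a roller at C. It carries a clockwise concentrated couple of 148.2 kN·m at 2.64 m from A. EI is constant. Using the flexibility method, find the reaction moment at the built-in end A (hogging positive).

Choose R_C as the redundant. The primary structure is the cantilever fixed at A.
Deflection at C on the released cantilever, summing each load's contribution:
  clockwise couple 148.2 at a = 2.64: M₀a(2L − a)/(2EI) = 2927/EI
Flexibility coefficient — unit upward force at C: δ_{CC} = L³/(3EI) = 227.2/EI.
Compatibility at C: δ_0 − R_C·δ_{CC} = 0, so R_C = 2927/227.2 = 12.88 kN.
Moment equilibrium about A: M_A = Σ(load moments about A) − R_C·L = 148.2 − 12.88×8.8 = 34.83 kN·m.

M_A = 34.83 kN·m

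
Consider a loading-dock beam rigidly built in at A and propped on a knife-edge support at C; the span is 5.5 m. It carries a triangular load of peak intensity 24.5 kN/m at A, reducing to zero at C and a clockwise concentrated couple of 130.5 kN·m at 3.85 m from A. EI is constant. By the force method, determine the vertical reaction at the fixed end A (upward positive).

R_A = 21.51 kN

Release the roller at C. Primary structure: cantilever fixed at A.
Downward deflection at the released point C due to the loads:
  triangular load, peak 24.5 at the fixed end: w₀L⁴/(30EI) = 747.3/EI
  clockwise couple 130.5 at a = 3.85: M₀a(2L − a)/(2EI) = 1796/EI
  δ_0 = 2543/EI
Tip deflection under a unit load at C: L³/(3EI) = 55.46/EI.
The prop prevents deflection at C: R_C = δ_0/δ_{CC} = 2543/55.46 = 45.86 kN.
Vertical equilibrium: R_A = ΣP − R_C = 67.38 − 45.86 = 21.51 kN.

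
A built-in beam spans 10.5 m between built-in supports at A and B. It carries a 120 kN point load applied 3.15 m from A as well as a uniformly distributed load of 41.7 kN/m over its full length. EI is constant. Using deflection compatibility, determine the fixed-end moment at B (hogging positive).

Take the two fixed-end moments M_A, M_B as redundants; the released structure is the simple span AB.
On the primary (simply-supported) span, the end slopes from the loading are:
  at A: point load 120 at a = 3.15: Pab(L + b)/(6LEI) = 787.2/EI
  at B: point load 120 at a = 3.15: Pab(L + a)/(6LEI) = 602/EI
  at A: UDL 41.7: wL³/(24EI) = 2011/EI
  at B: UDL 41.7: wL³/(24EI) = 2011/EI
  θ_A0 = 2799/EI,  θ_B0 = 2613/EI
Flexibility coefficients: a unit moment at one end gives L/(3EI) there and L/(6EI) at the far end, so f₁₁ = f₂₂ = 3.5/EI and f₁₂ = f₂₁ = 1.75/EI.
Compatibility — zero rotation at each built-in end:
  3.5 M_A + 1.75 M_B = 2799
  1.75 M_A + 3.5 M_B = 2613
Solving the pair gives M_A = 568.3 kN·m and M_B = 462.5 kN·m (hogging).

M_B = 462.5 kN·m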